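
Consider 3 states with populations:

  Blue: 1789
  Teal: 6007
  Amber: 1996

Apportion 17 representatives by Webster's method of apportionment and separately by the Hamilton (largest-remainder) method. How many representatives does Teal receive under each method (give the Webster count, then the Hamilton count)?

11 and 10

Webster: Blue 3, Teal 11, Amber 3.
Hamilton: Blue 3, Teal 10, Amber 4.
Teal gets 11 under Webster and 10 under Hamilton.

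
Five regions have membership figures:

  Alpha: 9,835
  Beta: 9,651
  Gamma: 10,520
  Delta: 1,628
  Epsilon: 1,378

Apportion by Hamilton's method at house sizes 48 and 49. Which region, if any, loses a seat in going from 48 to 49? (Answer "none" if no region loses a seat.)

At 48 seats: Alpha 14, Beta 14, Gamma 15, Delta 3, Epsilon 2.
At 49 seats: Alpha 15, Beta 14, Gamma 16, Delta 2, Epsilon 2.
Delta drops from 3 to 2.

Delta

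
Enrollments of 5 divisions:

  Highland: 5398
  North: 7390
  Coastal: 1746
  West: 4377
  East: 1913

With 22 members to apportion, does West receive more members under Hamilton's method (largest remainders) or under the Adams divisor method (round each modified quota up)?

Hamilton: Highland 6, North 8, Coastal 2, West 4, East 2.
Adams: Highland 6, North 7, Coastal 2, West 5, East 2.
West gets 4 under Hamilton and 5 under Adams.

Adams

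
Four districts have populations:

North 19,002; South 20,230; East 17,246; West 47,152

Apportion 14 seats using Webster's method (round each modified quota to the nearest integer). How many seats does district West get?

Standard divisor 103630/14 ≈ 7402.143; standard quotas: North 2.567, South 2.733, East 2.330, West 6.370.
Rounding to the nearest integer gives North 3, South 3, East 2, West 6 — total 14, matching the house size, so no adjustment is needed.
West receives 6.

6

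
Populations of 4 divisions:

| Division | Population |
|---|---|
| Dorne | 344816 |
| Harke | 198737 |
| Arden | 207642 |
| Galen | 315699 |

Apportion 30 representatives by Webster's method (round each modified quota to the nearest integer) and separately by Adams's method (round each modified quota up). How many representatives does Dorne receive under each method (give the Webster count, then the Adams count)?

10 and 9

Webster: Dorne 10, Harke 5, Arden 6, Galen 9.
Adams: Dorne 9, Harke 6, Arden 6, Galen 9.
Dorne gets 10 under Webster and 9 under Adams.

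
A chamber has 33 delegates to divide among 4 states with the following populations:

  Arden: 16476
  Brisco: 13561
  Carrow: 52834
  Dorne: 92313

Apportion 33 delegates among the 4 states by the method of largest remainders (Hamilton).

Arden: 3, Brisco: 3, Carrow: 10, Dorne: 17

The standard divisor is 175184/33 ≈ 5308.606.
Standard quotas: Arden 3.1036, Brisco 2.5545, Carrow 9.9525, Dorne 17.3893.
Lower quotas: Arden 3, Brisco 2, Carrow 9, Dorne 17 (sum 31, leaving 2 seats).
Remainders in descending order: Carrow 0.9525, Brisco 0.5545, Dorne 0.3893, Arden 0.1036.
Largest remainders: Carrow, Brisco receive the extra seats.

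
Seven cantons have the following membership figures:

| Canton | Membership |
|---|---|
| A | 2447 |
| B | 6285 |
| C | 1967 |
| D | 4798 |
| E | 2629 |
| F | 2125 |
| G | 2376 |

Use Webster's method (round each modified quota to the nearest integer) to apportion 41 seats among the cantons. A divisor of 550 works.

With modified divisor 550: modified quotas A 4.449, B 11.427, C 3.576, D 8.724, E 4.780, F 3.864, G 4.320.
Rounding to the nearest integer: A 4, B 11, C 4, D 9, E 5, F 4, G 4 (total 41).

A 4, B 11, C 4, D 9, E 5, F 4, G 4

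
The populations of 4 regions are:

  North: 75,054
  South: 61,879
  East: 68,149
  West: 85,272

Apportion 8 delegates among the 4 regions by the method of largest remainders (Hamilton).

Total 290354; standard divisor 290354/8 ≈ 36294.25.
Standard quotas: North 2.0679, South 1.7049, East 1.8777, West 2.3495.
Lower quotas: North 2, South 1, East 1, West 2 (sum 6, leaving 2 seats).
Remainders in descending order: East 0.8777, South 0.7049, West 0.3495, North 0.0679.
Largest remainders: East, South receive the extra seats.

North 2; South 2; East 2; West 2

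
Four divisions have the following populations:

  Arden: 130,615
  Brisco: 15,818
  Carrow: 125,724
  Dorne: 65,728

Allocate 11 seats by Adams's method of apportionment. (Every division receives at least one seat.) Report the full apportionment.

Arden=4, Brisco=1, Carrow=4, Dorne=2

Standard divisor 337885/11 ≈ 30716.818; standard quotas: Arden 4.252, Brisco 0.515, Carrow 4.093, Dorne 2.140.
Rounding up gives 5, 1, 5, 3 = 14 seats, so the divisor must be adjusted.
With modified divisor 37400: modified quotas Arden 3.492, Brisco 0.423, Carrow 3.362, Dorne 1.757.
Rounding up: Arden 4, Brisco 1, Carrow 4, Dorne 2 (total 11).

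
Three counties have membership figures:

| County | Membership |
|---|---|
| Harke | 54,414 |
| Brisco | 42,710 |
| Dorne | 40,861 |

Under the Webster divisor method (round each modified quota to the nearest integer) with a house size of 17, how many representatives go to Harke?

Standard divisor 137985/17 ≈ 8116.765; standard quotas: Harke 6.704, Brisco 5.262, Dorne 5.034.
Rounding to the nearest integer gives Harke 7, Brisco 5, Dorne 5 — total 17, matching the house size, so no adjustment is needed.
Harke receives 7.

7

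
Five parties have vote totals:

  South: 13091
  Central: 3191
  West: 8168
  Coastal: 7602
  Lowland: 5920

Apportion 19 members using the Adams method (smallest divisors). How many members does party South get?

6

Standard divisor 37972/19 ≈ 1998.526; standard quotas: South 6.550, Central 1.597, West 4.087, Coastal 3.804, Lowland 2.962.
Rounding up gives 7, 2, 5, 4, 3 = 21 seats, so the divisor must be adjusted.
With modified divisor 2400: modified quotas South 5.455, Central 1.330, West 3.403, Coastal 3.167, Lowland 2.467.
Rounding up: South 6, Central 2, West 4, Coastal 4, Lowland 3 (total 19).
South receives 6.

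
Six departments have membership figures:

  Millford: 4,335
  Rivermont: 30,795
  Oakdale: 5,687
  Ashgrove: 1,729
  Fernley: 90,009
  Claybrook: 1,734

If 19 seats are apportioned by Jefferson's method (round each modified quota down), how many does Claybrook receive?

Standard divisor 134289/19 ≈ 7067.842; standard quotas: Millford 0.613, Rivermont 4.357, Oakdale 0.805, Ashgrove 0.245, Fernley 12.735, Claybrook 0.245.
Rounding down gives 0, 4, 0, 0, 12, 0 = 16 seats, so the divisor must be adjusted.
With modified divisor 6100: modified quotas Millford 0.711, Rivermont 5.048, Oakdale 0.932, Ashgrove 0.283, Fernley 14.756, Claybrook 0.284.
Rounding down: Millford 0, Rivermont 5, Oakdale 0, Ashgrove 0, Fernley 14, Claybrook 0 (total 19).
Claybrook receives 0.

0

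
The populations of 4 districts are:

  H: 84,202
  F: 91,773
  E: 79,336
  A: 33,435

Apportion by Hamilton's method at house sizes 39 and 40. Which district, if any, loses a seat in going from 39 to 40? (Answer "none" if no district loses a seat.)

At 39 seats: H 11, F 12, E 11, A 5.
At 40 seats: H 12, F 13, E 11, A 4.
A drops from 5 to 4.

A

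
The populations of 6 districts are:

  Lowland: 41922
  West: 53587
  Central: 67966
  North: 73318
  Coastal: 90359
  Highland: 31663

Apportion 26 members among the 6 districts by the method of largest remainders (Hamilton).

Total 358815; standard divisor 358815/26 ≈ 13800.577.
Standard quotas: Lowland 3.0377, West 3.8830, Central 4.9249, North 5.3127, Coastal 6.5475, Highland 2.2943.
Lower quotas: Lowland 3, West 3, Central 4, North 5, Coastal 6, Highland 2 (sum 23, leaving 3 seats).
Remainders in descending order: Central 0.9249, West 0.8830, Coastal 0.5475, North 0.3127, Highland 0.2943, Lowland 0.0377.
Largest remainders: Central, West, Coastal receive the extra seats.

Lowland: 3; West: 4; Central: 5; North: 5; Coastal: 7; Highland: 2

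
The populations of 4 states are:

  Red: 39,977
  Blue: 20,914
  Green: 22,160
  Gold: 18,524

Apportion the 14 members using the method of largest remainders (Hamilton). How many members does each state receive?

Total 101575; standard divisor 101575/14 ≈ 7255.357.
Standard quotas: Red 5.5100, Blue 2.8826, Green 3.0543, Gold 2.5531.
Lower quotas: Red 5, Blue 2, Green 3, Gold 2 (sum 12, leaving 2 seats).
Remainders in descending order: Blue 0.8826, Gold 0.5531, Red 0.5100, Green 0.0543.
Largest remainders: Blue, Gold receive the extra seats.

Red 5; Blue 3; Green 3; Gold 3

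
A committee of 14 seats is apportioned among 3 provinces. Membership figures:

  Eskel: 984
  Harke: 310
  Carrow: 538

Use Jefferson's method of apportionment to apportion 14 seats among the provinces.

Eskel=8, Harke=2, Carrow=4

Standard divisor 1832/14 ≈ 130.857; standard quotas: Eskel 7.520, Harke 2.369, Carrow 4.111.
Rounding down gives 7, 2, 4 = 13 seats, so the divisor must be adjusted.
With modified divisor 120: modified quotas Eskel 8.200, Harke 2.583, Carrow 4.483.
Rounding down: Eskel 8, Harke 2, Carrow 4 (total 14).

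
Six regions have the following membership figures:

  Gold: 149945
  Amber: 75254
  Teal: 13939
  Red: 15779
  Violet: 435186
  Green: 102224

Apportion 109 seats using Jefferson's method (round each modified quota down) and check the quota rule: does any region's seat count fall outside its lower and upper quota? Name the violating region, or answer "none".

Standard quotas: Gold 20.628, Amber 10.353, Teal 1.918, Red 2.171, Violet 59.868, Green 14.063.
Jefferson allocation: Gold 21, Amber 10, Teal 1, Red 2, Violet 61, Green 14.
Violet has quota 59.868 (lower 59, upper 60) but receives 61 — outside the quota interval.

Violet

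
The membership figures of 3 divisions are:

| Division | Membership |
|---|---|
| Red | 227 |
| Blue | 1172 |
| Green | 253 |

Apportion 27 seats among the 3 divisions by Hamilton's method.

Red 4; Blue 19; Green 4

Total 1652; standard divisor 1652/27 ≈ 61.185.
Standard quotas: Red 3.710, Blue 19.155, Green 4.135.
Lower quotas: Red 3, Blue 19, Green 4 (sum 26, leaving 1 seat).
Remainders in descending order: Red 0.710, Blue 0.155, Green 0.135.
Largest remainder: Red receives the extra seat.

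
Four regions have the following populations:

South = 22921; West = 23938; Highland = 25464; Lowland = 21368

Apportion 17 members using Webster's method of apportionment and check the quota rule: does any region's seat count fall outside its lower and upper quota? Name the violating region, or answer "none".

none

Standard quotas: South 4.159, West 4.343, Highland 4.620, Lowland 3.877.
Webster allocation: South 4, West 4, Highland 5, Lowland 4.
Every allocation lies between the lower and upper quota.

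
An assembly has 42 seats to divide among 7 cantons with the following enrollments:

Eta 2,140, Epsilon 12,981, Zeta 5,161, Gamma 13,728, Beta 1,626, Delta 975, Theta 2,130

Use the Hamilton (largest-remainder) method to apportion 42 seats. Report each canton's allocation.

The standard divisor is 38741/42 ≈ 922.405.
Standard quotas: Eta 2.3200, Epsilon 14.0730, Zeta 5.5952, Gamma 14.8828, Beta 1.7628, Delta 1.0570, Theta 2.3092.
Lower quotas: Eta 2, Epsilon 14, Zeta 5, Gamma 14, Beta 1, Delta 1, Theta 2 (sum 39, leaving 3 seats).
Remainders in descending order: Gamma 0.8828, Beta 0.7628, Zeta 0.5952, Eta 0.3200, Theta 0.3092, Epsilon 0.0730, Delta 0.0570.
The surplus seats go to Gamma, Beta, Zeta.

Eta 2, Epsilon 14, Zeta 6, Gamma 15, Beta 2, Delta 1, Theta 2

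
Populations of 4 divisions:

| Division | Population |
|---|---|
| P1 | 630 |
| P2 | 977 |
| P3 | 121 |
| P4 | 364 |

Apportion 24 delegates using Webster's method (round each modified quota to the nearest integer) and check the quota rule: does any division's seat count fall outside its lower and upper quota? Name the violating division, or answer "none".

Standard quotas: P1 7.228, P2 11.208, P3 1.388, P4 4.176.
Webster allocation: P1 7, P2 12, P3 1, P4 4.
Every allocation lies between the lower and upper quota.

none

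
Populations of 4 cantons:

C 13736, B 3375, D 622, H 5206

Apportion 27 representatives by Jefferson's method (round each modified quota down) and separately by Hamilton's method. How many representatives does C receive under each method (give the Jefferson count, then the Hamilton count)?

Jefferson: C 17, B 4, D 0, H 6.
Hamilton: C 16, B 4, D 1, H 6.
C gets 17 under Jefferson and 16 under Hamilton.

17 and 16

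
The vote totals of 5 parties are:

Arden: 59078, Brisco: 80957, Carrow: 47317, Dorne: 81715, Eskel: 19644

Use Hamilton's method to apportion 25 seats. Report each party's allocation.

Arden=5, Brisco=7, Carrow=4, Dorne=7, Eskel=2

Standard divisor: 288711 ÷ 25 ≈ 11548.44.
Standard quotas: Arden 5.1157, Brisco 7.0102, Carrow 4.0973, Dorne 7.0758, Eskel 1.7010.
Lower quotas: Arden 5, Brisco 7, Carrow 4, Dorne 7, Eskel 1 (sum 24, leaving 1 seat).
Remainders in descending order: Eskel 0.7010, Arden 0.1157, Carrow 0.0973, Dorne 0.0758, Brisco 0.0102.
Largest remainder: Eskel receives the extra seat.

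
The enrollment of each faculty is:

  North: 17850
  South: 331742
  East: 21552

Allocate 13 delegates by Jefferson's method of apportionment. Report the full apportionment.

North 0; South 13; East 0

Standard divisor 371144/13 ≈ 28549.538; standard quotas: North 0.625, South 11.620, East 0.755.
Rounding down gives 0, 11, 0 = 11 seats, so the divisor must be adjusted.
With modified divisor 24600: modified quotas North 0.726, South 13.485, East 0.876.
Rounding down: North 0, South 13, East 0 (total 13).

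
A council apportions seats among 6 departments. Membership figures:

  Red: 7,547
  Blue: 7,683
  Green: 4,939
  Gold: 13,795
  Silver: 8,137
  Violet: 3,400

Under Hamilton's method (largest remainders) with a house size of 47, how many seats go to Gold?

14

The standard divisor is 45501/47 ≈ 968.106.
Standard quotas: Red 7.7956, Blue 7.9361, Green 5.1017, Gold 14.2495, Silver 8.4051, Violet 3.5120.
Lower quotas: Red 7, Blue 7, Green 5, Gold 14, Silver 8, Violet 3 (sum 44, leaving 3 seats).
Remainders in descending order: Blue 0.9361, Red 0.7956, Violet 0.5120, Silver 0.4051, Gold 0.2495, Green 0.1017.
The surplus seats go to Blue, Red, Violet.
Gold receives 14.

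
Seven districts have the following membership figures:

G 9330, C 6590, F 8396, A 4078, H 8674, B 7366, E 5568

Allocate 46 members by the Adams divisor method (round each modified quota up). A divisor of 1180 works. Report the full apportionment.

With modified divisor 1180: modified quotas G 7.907, C 5.585, F 7.115, A 3.456, H 7.351, B 6.242, E 4.719.
Rounding up: G 8, C 6, F 8, A 4, H 8, B 7, E 5 (total 46).

G=8, C=6, F=8, A=4, H=8, B=7, E=5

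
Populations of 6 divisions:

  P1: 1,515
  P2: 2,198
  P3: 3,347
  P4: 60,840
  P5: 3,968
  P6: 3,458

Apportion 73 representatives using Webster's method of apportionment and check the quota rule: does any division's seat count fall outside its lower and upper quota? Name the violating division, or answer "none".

P4

Standard quotas: P1 1.468, P2 2.130, P3 3.244, P4 58.961, P5 3.845, P6 3.351.
Webster allocation: P1 1, P2 2, P3 3, P4 60, P5 4, P6 3.
P4 has quota 58.961 (lower 58, upper 59) but receives 60 — outside the quota interval.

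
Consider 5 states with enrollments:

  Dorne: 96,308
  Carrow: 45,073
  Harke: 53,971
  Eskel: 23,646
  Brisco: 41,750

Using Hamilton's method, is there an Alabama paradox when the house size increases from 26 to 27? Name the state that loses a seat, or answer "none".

At 26 seats: Dorne 10, Carrow 5, Harke 5, Eskel 2, Brisco 4.
At 27 seats: Dorne 10, Carrow 5, Harke 6, Eskel 2, Brisco 4.
No state's allocation decreased.

none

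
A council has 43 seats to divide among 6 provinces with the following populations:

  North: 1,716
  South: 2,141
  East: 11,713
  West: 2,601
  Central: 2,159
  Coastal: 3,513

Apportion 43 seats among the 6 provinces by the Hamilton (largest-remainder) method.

North: 3, South: 4, East: 21, West: 5, Central: 4, Coastal: 6

The standard divisor is 23843/43 ≈ 554.488.
Standard quotas: North 3.0947, South 3.8612, East 21.1240, West 4.6908, Central 3.8937, Coastal 6.3356.
Lower quotas: North 3, South 3, East 21, West 4, Central 3, Coastal 6 (sum 40, leaving 3 seats).
Remainders in descending order: Central 0.8937, South 0.8612, West 0.6908, Coastal 0.3356, East 0.1240, North 0.0947.
Largest remainders: Central, South, West receive the extra seats.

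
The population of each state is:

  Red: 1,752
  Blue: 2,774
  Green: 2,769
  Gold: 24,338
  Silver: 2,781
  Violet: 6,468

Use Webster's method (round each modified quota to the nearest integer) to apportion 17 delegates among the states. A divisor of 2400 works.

With modified divisor 2400: modified quotas Red 0.730, Blue 1.156, Green 1.154, Gold 10.141, Silver 1.159, Violet 2.695.
Rounding to the nearest integer: Red 1, Blue 1, Green 1, Gold 10, Silver 1, Violet 3 (total 17).

Red: 1; Blue: 1; Green: 1; Gold: 10; Silver: 1; Violet: 3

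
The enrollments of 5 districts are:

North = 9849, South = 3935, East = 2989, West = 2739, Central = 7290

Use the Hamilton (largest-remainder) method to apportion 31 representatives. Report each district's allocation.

North: 11; South: 5; East: 4; West: 3; Central: 8

Standard divisor: 26802 ÷ 31 ≈ 864.581.
Standard quotas: North 11.3916, South 4.5513, East 3.4572, West 3.1680, Central 8.4318.
Lower quotas: North 11, South 4, East 3, West 3, Central 8 (sum 29, leaving 2 seats).
Remainders in descending order: South 0.5513, East 0.4572, Central 0.4318, North 0.3916, West 0.1680.
The surplus seats go to South, East.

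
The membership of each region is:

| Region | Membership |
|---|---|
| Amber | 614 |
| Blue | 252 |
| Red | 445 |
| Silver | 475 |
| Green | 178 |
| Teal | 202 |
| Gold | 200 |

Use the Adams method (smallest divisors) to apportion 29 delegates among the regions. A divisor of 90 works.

With modified divisor 90: modified quotas Amber 6.822, Blue 2.800, Red 4.944, Silver 5.278, Green 1.978, Teal 2.244, Gold 2.222.
Rounding up: Amber 7, Blue 3, Red 5, Silver 6, Green 2, Teal 3, Gold 3 (total 29).

Amber 7; Blue 3; Red 5; Silver 6; Green 2; Teal 3; Gold 3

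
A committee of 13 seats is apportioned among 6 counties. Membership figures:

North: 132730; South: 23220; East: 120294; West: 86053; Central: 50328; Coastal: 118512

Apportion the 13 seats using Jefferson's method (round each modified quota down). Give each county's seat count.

Standard divisor 531137/13 ≈ 40856.692; standard quotas: North 3.249, South 0.568, East 2.944, West 2.106, Central 1.232, Coastal 2.901.
Rounding down gives 3, 0, 2, 2, 1, 2 = 10 seats, so the divisor must be adjusted.
With modified divisor 31600: modified quotas North 4.200, South 0.735, East 3.807, West 2.723, Central 1.593, Coastal 3.750.
Rounding down: North 4, South 0, East 3, West 2, Central 1, Coastal 3 (total 13).

North 4, South 0, East 3, West 2, Central 1, Coastal 3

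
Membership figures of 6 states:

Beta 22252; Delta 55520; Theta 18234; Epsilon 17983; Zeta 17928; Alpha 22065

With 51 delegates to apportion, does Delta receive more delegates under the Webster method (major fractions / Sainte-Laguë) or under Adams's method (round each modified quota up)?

Webster: Beta 7, Delta 19, Theta 6, Epsilon 6, Zeta 6, Alpha 7.
Adams: Beta 8, Delta 18, Theta 6, Epsilon 6, Zeta 6, Alpha 7.
Delta gets 19 under Webster and 18 under Adams.

Webster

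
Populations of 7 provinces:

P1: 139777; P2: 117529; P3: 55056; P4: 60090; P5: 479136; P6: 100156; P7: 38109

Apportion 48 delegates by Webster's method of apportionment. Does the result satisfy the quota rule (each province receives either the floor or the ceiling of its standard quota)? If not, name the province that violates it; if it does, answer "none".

P5

Standard quotas: P1 6.778, P2 5.699, P3 2.670, P4 2.914, P5 23.234, P6 4.857, P7 1.848.
Webster allocation: P1 7, P2 6, P3 3, P4 3, P5 22, P6 5, P7 2.
P5 has quota 23.234 (lower 23, upper 24) but receives 22 — outside the quota interval.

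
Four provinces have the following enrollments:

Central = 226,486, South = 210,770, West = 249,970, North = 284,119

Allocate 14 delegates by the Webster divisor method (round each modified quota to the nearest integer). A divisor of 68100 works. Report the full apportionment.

Central: 3; South: 3; West: 4; North: 4

With modified divisor 68100: modified quotas Central 3.326, South 3.095, West 3.671, North 4.172.
Rounding to the nearest integer: Central 3, South 3, West 4, North 4 (total 14).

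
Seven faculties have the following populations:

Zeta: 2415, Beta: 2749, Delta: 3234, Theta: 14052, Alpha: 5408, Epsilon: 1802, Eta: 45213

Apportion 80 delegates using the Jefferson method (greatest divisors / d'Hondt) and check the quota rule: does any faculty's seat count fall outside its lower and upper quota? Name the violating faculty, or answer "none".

Eta

Standard quotas: Zeta 2.580, Beta 2.937, Delta 3.455, Theta 15.014, Alpha 5.778, Epsilon 1.925, Eta 48.309.
Jefferson allocation: Zeta 2, Beta 3, Delta 3, Theta 15, Alpha 6, Epsilon 1, Eta 50.
Eta has quota 48.309 (lower 48, upper 49) but receives 50 — outside the quota interval.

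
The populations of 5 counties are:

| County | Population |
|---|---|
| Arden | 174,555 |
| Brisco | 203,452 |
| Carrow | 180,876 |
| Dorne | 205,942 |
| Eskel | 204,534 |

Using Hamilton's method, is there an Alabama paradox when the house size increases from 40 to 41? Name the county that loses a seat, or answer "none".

At 40 seats: Arden 7, Brisco 8, Carrow 8, Dorne 9, Eskel 8.
At 41 seats: Arden 7, Brisco 8, Carrow 8, Dorne 9, Eskel 9.
No county's allocation decreased.

none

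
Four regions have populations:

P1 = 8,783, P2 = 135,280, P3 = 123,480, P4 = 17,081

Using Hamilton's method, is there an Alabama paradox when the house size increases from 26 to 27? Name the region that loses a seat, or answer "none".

At 26 seats: P1 1, P2 12, P3 11, P4 2.
At 27 seats: P1 1, P2 13, P3 12, P4 1.
P4 drops from 2 to 1.

P4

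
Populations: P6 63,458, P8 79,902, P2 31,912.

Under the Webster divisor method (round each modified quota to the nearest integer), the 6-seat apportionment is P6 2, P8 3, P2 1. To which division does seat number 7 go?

P6

Priority for the next seat is population ÷ (current seats + 0.5).
Priorities: P6 25383.200, P8 22829.143, P2 21274.667.
Highest priority: P6.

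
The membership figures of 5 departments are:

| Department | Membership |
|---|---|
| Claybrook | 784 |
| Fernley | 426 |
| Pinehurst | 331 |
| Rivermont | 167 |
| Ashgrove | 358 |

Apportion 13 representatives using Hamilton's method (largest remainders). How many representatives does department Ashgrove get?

The standard divisor is 2066/13 ≈ 158.923.
Standard quotas: Claybrook 4.933, Fernley 2.681, Pinehurst 2.083, Rivermont 1.051, Ashgrove 2.253.
Lower quotas: Claybrook 4, Fernley 2, Pinehurst 2, Rivermont 1, Ashgrove 2 (sum 11, leaving 2 seats).
Remainders in descending order: Claybrook 0.933, Fernley 0.681, Ashgrove 0.253, Pinehurst 0.083, Rivermont 0.051.
The surplus seats go to Claybrook, Fernley.
Ashgrove receives 2.

2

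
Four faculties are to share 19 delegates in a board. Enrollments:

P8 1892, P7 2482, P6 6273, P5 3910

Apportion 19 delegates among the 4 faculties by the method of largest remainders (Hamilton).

P8=3, P7=3, P6=8, P5=5

Standard divisor: 14557 ÷ 19 ≈ 766.158.
Standard quotas: P8 2.4695, P7 3.2395, P6 8.1876, P5 5.1034.
Lower quotas: P8 2, P7 3, P6 8, P5 5 (sum 18, leaving 1 seat).
Remainders in descending order: P8 0.4695, P7 0.2395, P6 0.1876, P5 0.1034.
The surplus seat goes to P8.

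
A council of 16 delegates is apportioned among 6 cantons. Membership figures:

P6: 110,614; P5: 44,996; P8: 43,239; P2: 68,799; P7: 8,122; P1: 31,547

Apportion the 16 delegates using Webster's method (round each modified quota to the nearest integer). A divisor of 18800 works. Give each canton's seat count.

With modified divisor 18800: modified quotas P6 5.884, P5 2.393, P8 2.300, P2 3.660, P7 0.432, P1 1.678.
Rounding to the nearest integer: P6 6, P5 2, P8 2, P2 4, P7 0, P1 2 (total 16).

P6 6, P5 2, P8 2, P2 4, P7 0, P1 2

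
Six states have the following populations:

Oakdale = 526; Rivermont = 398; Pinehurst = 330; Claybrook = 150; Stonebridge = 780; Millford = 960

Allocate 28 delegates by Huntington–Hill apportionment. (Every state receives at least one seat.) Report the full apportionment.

Oakdale=5, Rivermont=4, Pinehurst=3, Claybrook=1, Stonebridge=7, Millford=8

With divisor 114: modified quotas Oakdale 4.614, Rivermont 3.491, Pinehurst 2.895, Claybrook 1.316, Stonebridge 6.842, Millford 8.421.
Geometric-mean thresholds: Oakdale √(4·5)=4.472, Rivermont √(3·4)=3.464, Pinehurst √(2·3)=2.449, Claybrook √(1·2)=1.414, Stonebridge √(6·7)=6.481, Millford √(8·9)=8.485.
Each quota rounded against its threshold gives Oakdale 5, Rivermont 4, Pinehurst 3, Claybrook 1, Stonebridge 7, Millford 8 (total 28).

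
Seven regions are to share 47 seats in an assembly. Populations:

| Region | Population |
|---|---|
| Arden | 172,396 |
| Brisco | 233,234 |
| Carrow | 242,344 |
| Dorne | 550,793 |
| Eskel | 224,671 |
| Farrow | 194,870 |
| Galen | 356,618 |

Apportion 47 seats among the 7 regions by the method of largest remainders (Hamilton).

Arden 4; Brisco 6; Carrow 6; Dorne 13; Eskel 5; Farrow 5; Galen 8

Total 1974926; standard divisor 1974926/47 ≈ 42019.702.
Standard quotas: Arden 4.1027, Brisco 5.5506, Carrow 5.7674, Dorne 13.1080, Eskel 5.3468, Farrow 4.6376, Galen 8.4869.
Lower quotas: Arden 4, Brisco 5, Carrow 5, Dorne 13, Eskel 5, Farrow 4, Galen 8 (sum 44, leaving 3 seats).
Remainders in descending order: Carrow 0.7674, Farrow 0.6376, Brisco 0.5506, Galen 0.4869, Eskel 0.3468, Dorne 0.1080, Arden 0.1027.
The surplus seats go to Carrow, Farrow, Brisco.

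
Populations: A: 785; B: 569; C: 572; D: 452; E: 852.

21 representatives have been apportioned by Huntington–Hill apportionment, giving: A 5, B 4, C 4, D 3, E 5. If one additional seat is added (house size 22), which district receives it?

Priority for the next seat is population ÷ (√(s·(s+1))).
Priorities: A 143.321, B 127.232, C 127.903, D 130.481, E 155.553.
Highest priority: E.

E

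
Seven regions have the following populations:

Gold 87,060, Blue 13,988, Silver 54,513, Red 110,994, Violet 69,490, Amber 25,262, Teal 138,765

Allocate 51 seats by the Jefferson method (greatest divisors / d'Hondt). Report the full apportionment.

Gold=9; Blue=1; Silver=5; Red=12; Violet=7; Amber=2; Teal=15

Standard divisor 500072/51 ≈ 9805.333; standard quotas: Gold 8.879, Blue 1.427, Silver 5.560, Red 11.320, Violet 7.087, Amber 2.576, Teal 14.152.
Rounding down gives 8, 1, 5, 11, 7, 2, 14 = 48 seats, so the divisor must be adjusted.
With modified divisor 9200: modified quotas Gold 9.463, Blue 1.520, Silver 5.925, Red 12.065, Violet 7.553, Amber 2.746, Teal 15.083.
Rounding down: Gold 9, Blue 1, Silver 5, Red 12, Violet 7, Amber 2, Teal 15 (total 51).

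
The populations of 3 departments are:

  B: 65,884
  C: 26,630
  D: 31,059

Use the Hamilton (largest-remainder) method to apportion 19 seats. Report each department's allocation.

B=10; C=4; D=5

Total 123573; standard divisor 123573/19 ≈ 6503.842.
Standard quotas: B 10.1300, C 4.0945, D 4.7755.
Lower quotas: B 10, C 4, D 4 (sum 18, leaving 1 seat).
Remainders in descending order: D 0.7755, B 0.1300, C 0.0945.
Largest remainder: D receives the extra seat.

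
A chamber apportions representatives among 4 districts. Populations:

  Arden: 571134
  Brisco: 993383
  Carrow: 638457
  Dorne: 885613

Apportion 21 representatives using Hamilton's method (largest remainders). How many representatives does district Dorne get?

6

Standard divisor: 3088587 ÷ 21 ≈ 147075.571.
Standard quotas: Arden 3.8833, Brisco 6.7542, Carrow 4.3410, Dorne 6.0215.
Lower quotas: Arden 3, Brisco 6, Carrow 4, Dorne 6 (sum 19, leaving 2 seats).
Remainders in descending order: Arden 0.8833, Brisco 0.7542, Carrow 0.3410, Dorne 0.0215.
Largest remainders: Arden, Brisco receive the extra seats.
Dorne receives 6.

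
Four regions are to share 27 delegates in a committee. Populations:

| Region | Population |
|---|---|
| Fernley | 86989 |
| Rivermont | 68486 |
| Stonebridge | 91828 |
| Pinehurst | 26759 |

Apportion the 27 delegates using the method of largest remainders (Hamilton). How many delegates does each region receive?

Fernley=8; Rivermont=7; Stonebridge=9; Pinehurst=3

The standard divisor is 274062/27 ≈ 10150.444.
Standard quotas: Fernley 8.5700, Rivermont 6.7471, Stonebridge 9.0467, Pinehurst 2.6362.
Lower quotas: Fernley 8, Rivermont 6, Stonebridge 9, Pinehurst 2 (sum 25, leaving 2 seats).
Remainders in descending order: Rivermont 0.7471, Pinehurst 0.6362, Fernley 0.5700, Stonebridge 0.0467.
The surplus seats go to Rivermont, Pinehurst.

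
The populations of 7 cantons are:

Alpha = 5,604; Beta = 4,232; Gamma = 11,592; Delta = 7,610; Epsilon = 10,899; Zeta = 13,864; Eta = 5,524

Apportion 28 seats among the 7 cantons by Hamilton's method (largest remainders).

Alpha=3, Beta=2, Gamma=5, Delta=4, Epsilon=5, Zeta=6, Eta=3

The standard divisor is 59325/28 ≈ 2118.75.
Standard quotas: Alpha 2.6450, Beta 1.9974, Gamma 5.4712, Delta 3.5917, Epsilon 5.1441, Zeta 6.5435, Eta 2.6072.
Lower quotas: Alpha 2, Beta 1, Gamma 5, Delta 3, Epsilon 5, Zeta 6, Eta 2 (sum 24, leaving 4 seats).
Remainders in descending order: Beta 0.9974, Alpha 0.6450, Eta 0.6072, Delta 0.5917, Zeta 0.5435, Gamma 0.4712, Epsilon 0.1441.
Largest remainders: Beta, Alpha, Eta, Delta receive the extra seats.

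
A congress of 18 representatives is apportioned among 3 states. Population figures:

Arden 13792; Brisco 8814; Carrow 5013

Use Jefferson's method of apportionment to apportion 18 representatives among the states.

Standard divisor 27619/18 ≈ 1534.389; standard quotas: Arden 8.989, Brisco 5.744, Carrow 3.267.
Rounding down gives 8, 5, 3 = 16 seats, so the divisor must be adjusted.
With modified divisor 1400: modified quotas Arden 9.851, Brisco 6.296, Carrow 3.581.
Rounding down: Arden 9, Brisco 6, Carrow 3 (total 18).

Arden=9, Brisco=6, Carrow=3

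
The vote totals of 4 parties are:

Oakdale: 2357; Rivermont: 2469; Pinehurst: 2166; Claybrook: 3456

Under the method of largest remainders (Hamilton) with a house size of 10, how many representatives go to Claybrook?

The standard divisor is 10448/10 ≈ 1044.8.
Standard quotas: Oakdale 2.256, Rivermont 2.363, Pinehurst 2.073, Claybrook 3.308.
Lower quotas: Oakdale 2, Rivermont 2, Pinehurst 2, Claybrook 3 (sum 9, leaving 1 seat).
Remainders in descending order: Rivermont 0.363, Claybrook 0.308, Oakdale 0.256, Pinehurst 0.073.
The surplus seat goes to Rivermont.
Claybrook receives 3.

3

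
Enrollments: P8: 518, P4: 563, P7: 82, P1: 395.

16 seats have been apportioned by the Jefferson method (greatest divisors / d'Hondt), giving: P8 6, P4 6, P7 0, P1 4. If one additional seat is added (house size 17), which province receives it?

P7

Priority for the next seat is population ÷ (current seats + 1).
Priorities: P8 74.000, P4 80.429, P7 82.000, P1 79.000.
Highest priority: P7.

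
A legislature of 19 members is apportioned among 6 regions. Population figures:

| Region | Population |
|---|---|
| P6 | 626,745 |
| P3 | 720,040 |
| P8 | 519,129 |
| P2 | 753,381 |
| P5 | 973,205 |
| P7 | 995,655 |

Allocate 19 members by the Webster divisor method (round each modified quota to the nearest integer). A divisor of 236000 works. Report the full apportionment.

P6: 3; P3: 3; P8: 2; P2: 3; P5: 4; P7: 4

With modified divisor 236000: modified quotas P6 2.656, P3 3.051, P8 2.200, P2 3.192, P5 4.124, P7 4.219.
Rounding to the nearest integer: P6 3, P3 3, P8 2, P2 3, P5 4, P7 4 (total 19).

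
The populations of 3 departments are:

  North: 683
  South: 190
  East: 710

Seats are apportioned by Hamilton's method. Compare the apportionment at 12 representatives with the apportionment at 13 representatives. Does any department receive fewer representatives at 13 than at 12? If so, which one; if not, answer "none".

At 12 seats: North 5, South 2, East 5.
At 13 seats: North 6, South 1, East 6.
South drops from 2 to 1.

South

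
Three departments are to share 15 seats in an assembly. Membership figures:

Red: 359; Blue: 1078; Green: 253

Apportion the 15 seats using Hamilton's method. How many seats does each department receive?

The standard divisor is 1690/15 ≈ 112.667.
Standard quotas: Red 3.186, Blue 9.568, Green 2.246.
Lower quotas: Red 3, Blue 9, Green 2 (sum 14, leaving 1 seat).
Remainders in descending order: Blue 0.568, Green 0.246, Red 0.186.
The surplus seat goes to Blue.

Red 3, Blue 10, Green 2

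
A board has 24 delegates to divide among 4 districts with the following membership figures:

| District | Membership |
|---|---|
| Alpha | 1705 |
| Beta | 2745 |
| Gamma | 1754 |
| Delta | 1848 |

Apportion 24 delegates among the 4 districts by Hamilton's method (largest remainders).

Total 8052; standard divisor 8052/24 ≈ 335.5.
Standard quotas: Alpha 5.082, Beta 8.182, Gamma 5.228, Delta 5.508.
Lower quotas: Alpha 5, Beta 8, Gamma 5, Delta 5 (sum 23, leaving 1 seat).
Remainders in descending order: Delta 0.508, Gamma 0.228, Beta 0.182, Alpha 0.082.
Largest remainder: Delta receives the extra seat.

Alpha: 5; Beta: 8; Gamma: 5; Delta: 6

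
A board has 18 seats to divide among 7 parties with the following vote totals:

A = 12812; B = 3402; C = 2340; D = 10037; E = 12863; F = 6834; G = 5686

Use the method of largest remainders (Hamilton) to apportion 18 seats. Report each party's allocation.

A 4, B 1, C 1, D 4, E 4, F 2, G 2

Standard divisor: 53974 ÷ 18 ≈ 2998.556.
Standard quotas: A 4.2727, B 1.1345, C 0.7804, D 3.3473, E 4.2897, F 2.2791, G 1.8962.
Lower quotas: A 4, B 1, C 0, D 3, E 4, F 2, G 1 (sum 15, leaving 3 seats).
Remainders in descending order: G 0.8962, C 0.7804, D 0.3473, E 0.2897, F 0.2791, A 0.2727, B 0.1345.
Largest remainders: G, C, D receive the extra seats.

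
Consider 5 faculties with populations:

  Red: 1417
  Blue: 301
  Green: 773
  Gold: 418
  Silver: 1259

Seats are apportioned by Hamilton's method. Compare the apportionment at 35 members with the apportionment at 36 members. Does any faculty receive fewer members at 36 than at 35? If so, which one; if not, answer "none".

At 35 seats: Red 12, Blue 3, Green 6, Gold 3, Silver 11.
At 36 seats: Red 12, Blue 2, Green 7, Gold 4, Silver 11.
Blue drops from 3 to 2.

Blue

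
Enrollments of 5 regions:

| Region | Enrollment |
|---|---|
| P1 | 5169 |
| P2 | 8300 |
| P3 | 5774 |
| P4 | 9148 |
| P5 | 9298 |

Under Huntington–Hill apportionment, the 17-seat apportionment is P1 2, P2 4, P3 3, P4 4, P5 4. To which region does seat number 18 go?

P1

Priority for the next seat is population ÷ (√(s·(s+1))).
Priorities: P1 2110.235, P2 1855.936, P3 1666.810, P4 2045.555, P5 2079.096.
Highest priority: P1.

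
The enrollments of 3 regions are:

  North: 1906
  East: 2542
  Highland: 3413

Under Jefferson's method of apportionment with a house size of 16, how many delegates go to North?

4

Standard divisor 7861/16 ≈ 491.312; standard quotas: North 3.879, East 5.174, Highland 6.947.
Rounding down gives 3, 5, 6 = 14 seats, so the divisor must be adjusted.
With modified divisor 450: modified quotas North 4.236, East 5.649, Highland 7.584.
Rounding down: North 4, East 5, Highland 7 (total 16).
North receives 4.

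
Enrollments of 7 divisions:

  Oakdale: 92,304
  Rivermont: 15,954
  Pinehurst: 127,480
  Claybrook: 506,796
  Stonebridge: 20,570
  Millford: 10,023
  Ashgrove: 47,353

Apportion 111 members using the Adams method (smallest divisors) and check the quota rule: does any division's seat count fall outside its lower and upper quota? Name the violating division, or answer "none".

Standard quotas: Oakdale 12.488, Rivermont 2.158, Pinehurst 17.246, Claybrook 68.563, Stonebridge 2.783, Millford 1.356, Ashgrove 6.406.
Adams allocation: Oakdale 13, Rivermont 3, Pinehurst 17, Claybrook 66, Stonebridge 3, Millford 2, Ashgrove 7.
Claybrook has quota 68.563 (lower 68, upper 69) but receives 66 — outside the quota interval.

Claybrook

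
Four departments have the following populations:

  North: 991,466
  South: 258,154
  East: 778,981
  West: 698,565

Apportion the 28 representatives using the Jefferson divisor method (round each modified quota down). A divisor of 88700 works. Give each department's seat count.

With modified divisor 88700: modified quotas North 11.178, South 2.910, East 8.782, West 7.876.
Rounding down: North 11, South 2, East 8, West 7 (total 28).

North=11, South=2, East=8, West=7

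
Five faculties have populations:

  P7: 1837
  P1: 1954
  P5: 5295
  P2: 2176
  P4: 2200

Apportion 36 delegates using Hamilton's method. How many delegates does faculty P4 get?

Total 13462; standard divisor 13462/36 ≈ 373.944.
Standard quotas: P7 4.9125, P1 5.2254, P5 14.1599, P2 5.8190, P4 5.8832.
Lower quotas: P7 4, P1 5, P5 14, P2 5, P4 5 (sum 33, leaving 3 seats).
Remainders in descending order: P7 0.9125, P4 0.8832, P2 0.8190, P1 0.2254, P5 0.1599.
Largest remainders: P7, P4, P2 receive the extra seats.
P4 receives 6.

6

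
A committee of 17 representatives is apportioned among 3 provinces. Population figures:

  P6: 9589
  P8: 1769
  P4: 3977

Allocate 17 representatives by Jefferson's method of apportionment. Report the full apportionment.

P6 11, P8 2, P4 4

Standard divisor 15335/17 ≈ 902.059; standard quotas: P6 10.630, P8 1.961, P4 4.409.
Rounding down gives 10, 1, 4 = 15 seats, so the divisor must be adjusted.
With modified divisor 840: modified quotas P6 11.415, P8 2.106, P4 4.735.
Rounding down: P6 11, P8 2, P4 4 (total 17).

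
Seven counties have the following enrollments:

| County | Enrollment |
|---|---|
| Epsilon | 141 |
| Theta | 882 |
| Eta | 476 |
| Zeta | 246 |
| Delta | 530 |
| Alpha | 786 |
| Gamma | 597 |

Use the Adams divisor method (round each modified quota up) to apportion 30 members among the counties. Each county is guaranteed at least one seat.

Epsilon=2, Theta=7, Eta=4, Zeta=2, Delta=4, Alpha=6, Gamma=5

Standard divisor 3658/30 ≈ 121.933; standard quotas: Epsilon 1.156, Theta 7.233, Eta 3.904, Zeta 2.017, Delta 4.347, Alpha 6.446, Gamma 4.896.
Rounding up gives 2, 8, 4, 3, 5, 7, 5 = 34 seats, so the divisor must be adjusted.
With modified divisor 137: modified quotas Epsilon 1.029, Theta 6.438, Eta 3.474, Zeta 1.796, Delta 3.869, Alpha 5.737, Gamma 4.358.
Rounding up: Epsilon 2, Theta 7, Eta 4, Zeta 2, Delta 4, Alpha 6, Gamma 5 (total 30).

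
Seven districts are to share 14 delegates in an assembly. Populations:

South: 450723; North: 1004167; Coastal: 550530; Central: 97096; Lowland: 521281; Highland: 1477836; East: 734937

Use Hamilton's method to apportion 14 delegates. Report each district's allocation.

Total 4836570; standard divisor 4836570/14 ≈ 345469.286.
Standard quotas: South 1.3047, North 2.9067, Coastal 1.5936, Central 0.2811, Lowland 1.5089, Highland 4.2778, East 2.1274.
Lower quotas: South 1, North 2, Coastal 1, Central 0, Lowland 1, Highland 4, East 2 (sum 11, leaving 3 seats).
Remainders in descending order: North 0.9067, Coastal 0.5936, Lowland 0.5089, South 0.3047, Central 0.2811, Highland 0.2778, East 0.1274.
Largest remainders: North, Coastal, Lowland receive the extra seats.

South 1, North 3, Coastal 2, Central 0, Lowland 2, Highland 4, East 2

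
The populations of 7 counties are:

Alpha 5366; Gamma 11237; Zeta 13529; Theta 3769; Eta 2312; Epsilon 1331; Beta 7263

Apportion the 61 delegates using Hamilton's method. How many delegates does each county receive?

Alpha 7, Gamma 15, Zeta 19, Theta 5, Eta 3, Epsilon 2, Beta 10

Total 44807; standard divisor 44807/61 ≈ 734.541.
Standard quotas: Alpha 7.3052, Gamma 15.2980, Zeta 18.4183, Theta 5.1311, Eta 3.1475, Epsilon 1.8120, Beta 9.8878.
Lower quotas: Alpha 7, Gamma 15, Zeta 18, Theta 5, Eta 3, Epsilon 1, Beta 9 (sum 58, leaving 3 seats).
Remainders in descending order: Beta 0.8878, Epsilon 0.8120, Zeta 0.4183, Alpha 0.3052, Gamma 0.2980, Eta 0.1475, Theta 0.1311.
Largest remainders: Beta, Epsilon, Zeta receive the extra seats.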